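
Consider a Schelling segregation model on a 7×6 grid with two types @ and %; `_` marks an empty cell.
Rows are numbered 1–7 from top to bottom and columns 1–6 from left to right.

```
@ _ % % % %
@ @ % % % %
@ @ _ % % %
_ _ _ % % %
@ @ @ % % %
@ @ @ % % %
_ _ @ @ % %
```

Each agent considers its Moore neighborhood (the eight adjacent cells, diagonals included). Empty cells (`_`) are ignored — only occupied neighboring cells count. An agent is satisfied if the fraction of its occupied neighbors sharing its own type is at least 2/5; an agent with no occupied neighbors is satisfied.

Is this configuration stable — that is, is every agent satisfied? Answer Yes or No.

Yes

Row 1: (1,1)@ 2/2 satisfied · (1,3)% 3/4 satisfied · (1,4)% 5/5 satisfied · (1,5)% 5/5 satisfied · (1,6)% 3/3 satisfied
Row 2: (2,1)@ 4/4 satisfied · (2,2)@ 4/6 satisfied · (2,3)% 4/6 satisfied · (2,4)% 7/7 satisfied · (2,5)% 8/8 satisfied · (2,6)% 5/5 satisfied
Row 3: (3,1)@ 3/3 satisfied · (3,2)@ 3/4 satisfied · (3,4)% 6/6 satisfied · (3,5)% 8/8 satisfied · (3,6)% 5/5 satisfied
Row 4: (4,4)% 5/6 satisfied · (4,5)% 8/8 satisfied · (4,6)% 5/5 satisfied
Row 5: (5,1)@ 3/3 satisfied · (5,2)@ 5/5 satisfied · (5,3)@ 3/6 satisfied · (5,4)% 5/7 satisfied · (5,5)% 8/8 satisfied · (5,6)% 5/5 satisfied
Row 6: (6,1)@ 3/3 satisfied · (6,2)@ 6/6 satisfied · (6,3)@ 5/7 satisfied · (6,4)% 4/8 satisfied · (6,5)% 7/8 satisfied · (6,6)% 5/5 satisfied
Row 7: (7,3)@ 3/4 satisfied · (7,4)@ 2/5 satisfied · (7,5)% 4/5 satisfied · (7,6)% 3/3 satisfied
All meet the threshold, so the configuration is stable.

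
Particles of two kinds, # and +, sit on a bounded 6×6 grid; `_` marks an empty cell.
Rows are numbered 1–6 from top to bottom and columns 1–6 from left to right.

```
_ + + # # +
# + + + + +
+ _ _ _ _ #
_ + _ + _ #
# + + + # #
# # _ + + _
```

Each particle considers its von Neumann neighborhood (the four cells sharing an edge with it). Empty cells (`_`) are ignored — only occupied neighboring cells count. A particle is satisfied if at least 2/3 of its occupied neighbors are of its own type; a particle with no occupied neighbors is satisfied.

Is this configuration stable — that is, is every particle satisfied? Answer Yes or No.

(1,2)+ 2/2 ok
(1,3)+ 2/3 ok
(1,4)# 1/3 unhappy
(1,5)# 1/3 unhappy
(1,6)+ 1/2 unhappy
(2,1)# 0/2 unhappy
(2,2)+ 2/3 ok
(2,3)+ 3/3 ok
(2,4)+ 2/3 ok
(2,5)+ 2/3 ok
(2,6)+ 2/3 ok
(3,1)+ 0/1 unhappy
(3,6)# 1/2 unhappy
(4,2)+ 1/1 ok
(4,4)+ 1/1 ok
(4,6)# 2/2 ok
(5,1)# 1/2 unhappy
(5,2)+ 2/4 unhappy
(5,3)+ 2/2 ok
(5,4)+ 3/4 ok
(5,5)# 1/3 unhappy
(5,6)# 2/2 ok
(6,1)# 2/2 ok
(6,2)# 1/2 unhappy
(6,4)+ 2/2 ok
(6,5)+ 1/2 unhappy
For instance (1,4) has only 1/3 same-type neighbors, below 2/3.

No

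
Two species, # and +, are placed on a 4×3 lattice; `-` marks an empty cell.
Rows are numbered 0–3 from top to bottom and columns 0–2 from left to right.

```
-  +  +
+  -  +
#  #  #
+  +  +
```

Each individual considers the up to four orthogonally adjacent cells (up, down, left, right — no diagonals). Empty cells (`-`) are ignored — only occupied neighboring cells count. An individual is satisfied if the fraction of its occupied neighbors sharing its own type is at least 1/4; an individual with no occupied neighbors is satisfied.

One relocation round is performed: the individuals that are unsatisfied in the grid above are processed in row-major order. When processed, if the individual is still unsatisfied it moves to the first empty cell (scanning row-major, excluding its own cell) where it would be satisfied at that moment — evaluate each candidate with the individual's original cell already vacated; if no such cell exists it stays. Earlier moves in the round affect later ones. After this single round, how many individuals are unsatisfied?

0

Initially unsatisfied (in order): (1,0).
  (1,0) → (0,0).
Resulting grid:
+ + +
- - +
# # #
+ + +
All satisfied now.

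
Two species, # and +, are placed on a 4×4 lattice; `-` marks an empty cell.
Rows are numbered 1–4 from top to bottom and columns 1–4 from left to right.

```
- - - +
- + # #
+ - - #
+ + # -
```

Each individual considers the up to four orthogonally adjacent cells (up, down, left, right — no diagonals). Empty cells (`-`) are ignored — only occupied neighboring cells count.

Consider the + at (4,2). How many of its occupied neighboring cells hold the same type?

1

Occupied neighbors of (4,2): (4,1)=+, (4,3)=#.
Same type (+): 1 of 2.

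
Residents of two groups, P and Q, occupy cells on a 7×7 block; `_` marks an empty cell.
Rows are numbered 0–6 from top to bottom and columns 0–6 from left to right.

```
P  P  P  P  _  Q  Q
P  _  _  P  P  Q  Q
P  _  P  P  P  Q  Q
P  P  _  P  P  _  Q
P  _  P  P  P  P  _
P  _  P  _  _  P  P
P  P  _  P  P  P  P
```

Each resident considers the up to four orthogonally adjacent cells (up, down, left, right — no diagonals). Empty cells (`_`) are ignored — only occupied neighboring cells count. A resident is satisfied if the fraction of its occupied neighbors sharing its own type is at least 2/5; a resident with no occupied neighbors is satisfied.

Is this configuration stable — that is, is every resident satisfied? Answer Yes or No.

Row 0: (0,0)P 2/2 ✓ · (0,1)P 2/2 ✓ · (0,2)P 2/2 ✓ · (0,3)P 2/2 ✓ · (0,5)Q 2/2 ✓ · (0,6)Q 2/2 ✓
Row 1: (1,0)P 2/2 ✓ · (1,3)P 3/3 ✓ · (1,4)P 2/3 ✓ · (1,5)Q 3/4 ✓ · (1,6)Q 3/3 ✓
Row 2: (2,0)P 2/2 ✓ · (2,2)P 1/1 ✓ · (2,3)P 4/4 ✓ · (2,4)P 3/4 ✓ · (2,5)Q 2/3 ✓ · (2,6)Q 3/3 ✓
Row 3: (3,0)P 3/3 ✓ · (3,1)P 1/1 ✓ · (3,3)P 3/3 ✓ · (3,4)P 3/3 ✓ · (3,6)Q 1/1 ✓
Row 4: (4,0)P 2/2 ✓ · (4,2)P 2/2 ✓ · (4,3)P 3/3 ✓ · (4,4)P 3/3 ✓ · (4,5)P 2/2 ✓
Row 5: (5,0)P 2/2 ✓ · (5,2)P 1/1 ✓ · (5,5)P 3/3 ✓ · (5,6)P 2/2 ✓
Row 6: (6,0)P 2/2 ✓ · (6,1)P 1/1 ✓ · (6,3)P 1/1 ✓ · (6,4)P 2/2 ✓ · (6,5)P 3/3 ✓ · (6,6)P 2/2 ✓
All meet the threshold, so the configuration is stable.

Yes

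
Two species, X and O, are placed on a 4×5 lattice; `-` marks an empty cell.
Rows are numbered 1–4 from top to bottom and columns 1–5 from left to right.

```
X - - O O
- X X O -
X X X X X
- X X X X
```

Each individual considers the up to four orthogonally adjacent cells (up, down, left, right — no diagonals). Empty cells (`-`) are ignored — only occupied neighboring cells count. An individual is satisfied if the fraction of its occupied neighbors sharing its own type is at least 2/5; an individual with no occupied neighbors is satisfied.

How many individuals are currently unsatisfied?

1

(1,1)X 0/0 ok
(1,4)O 2/2 ok
(1,5)O 1/1 ok
(2,2)X 2/2 ok
(2,3)X 2/3 ok
(2,4)O 1/3 unhappy
(3,1)X 1/1 ok
(3,2)X 4/4 ok
(3,3)X 4/4 ok
(3,4)X 3/4 ok
(3,5)X 2/2 ok
(4,2)X 2/2 ok
(4,3)X 3/3 ok
(4,4)X 3/3 ok
(4,5)X 2/2 ok
Unsatisfied: (2,4) — 1 in total.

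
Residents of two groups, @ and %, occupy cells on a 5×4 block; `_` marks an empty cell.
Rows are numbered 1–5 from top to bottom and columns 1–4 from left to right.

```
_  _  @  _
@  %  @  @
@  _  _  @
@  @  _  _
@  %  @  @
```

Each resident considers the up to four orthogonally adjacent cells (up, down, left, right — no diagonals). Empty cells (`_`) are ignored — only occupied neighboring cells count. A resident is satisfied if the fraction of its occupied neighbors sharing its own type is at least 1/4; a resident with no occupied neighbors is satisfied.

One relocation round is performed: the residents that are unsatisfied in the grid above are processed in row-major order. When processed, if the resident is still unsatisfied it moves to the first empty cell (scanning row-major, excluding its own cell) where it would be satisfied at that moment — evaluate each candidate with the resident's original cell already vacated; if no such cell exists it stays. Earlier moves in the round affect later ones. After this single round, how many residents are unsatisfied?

0

Initially unsatisfied (in order): (2,2), (5,2).
  (2,2): no empty cell satisfies it; stays.
  (5,2) → (1,2).
Resulting grid:
_ % @ _
@ % @ @
@ _ _ @
@ @ _ _
@ _ @ @
All satisfied now.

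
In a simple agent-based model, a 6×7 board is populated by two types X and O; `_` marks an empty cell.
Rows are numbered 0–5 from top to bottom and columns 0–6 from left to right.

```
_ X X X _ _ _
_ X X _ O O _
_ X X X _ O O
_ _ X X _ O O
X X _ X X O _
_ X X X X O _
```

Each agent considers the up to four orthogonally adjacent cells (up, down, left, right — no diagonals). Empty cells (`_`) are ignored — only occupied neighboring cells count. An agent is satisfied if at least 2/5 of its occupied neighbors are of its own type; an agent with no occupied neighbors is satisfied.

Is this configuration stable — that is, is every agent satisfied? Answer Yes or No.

Row 0: (0,1)X 2/2 ✓ · (0,2)X 3/3 ✓ · (0,3)X 1/1 ✓
Row 1: (1,1)X 3/3 ✓ · (1,2)X 3/3 ✓ · (1,4)O 1/1 ✓ · (1,5)O 2/2 ✓
Row 2: (2,1)X 2/2 ✓ · (2,2)X 4/4 ✓ · (2,3)X 2/2 ✓ · (2,5)O 3/3 ✓ · (2,6)O 2/2 ✓
Row 3: (3,2)X 2/2 ✓ · (3,3)X 3/3 ✓ · (3,5)O 3/3 ✓ · (3,6)O 2/2 ✓
Row 4: (4,0)X 1/1 ✓ · (4,1)X 2/2 ✓ · (4,3)X 3/3 ✓ · (4,4)X 2/3 ✓ · (4,5)O 2/3 ✓
Row 5: (5,1)X 2/2 ✓ · (5,2)X 2/2 ✓ · (5,3)X 3/3 ✓ · (5,4)X 2/3 ✓ · (5,5)O 1/2 ✓
All meet the threshold, so the configuration is stable.

Yes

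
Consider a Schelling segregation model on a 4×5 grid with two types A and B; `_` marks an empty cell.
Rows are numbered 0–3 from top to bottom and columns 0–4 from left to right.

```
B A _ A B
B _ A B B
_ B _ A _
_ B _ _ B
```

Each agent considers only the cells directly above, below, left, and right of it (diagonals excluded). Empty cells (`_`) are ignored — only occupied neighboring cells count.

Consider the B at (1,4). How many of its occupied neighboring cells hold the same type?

2

Occupied neighbors of (1,4): (0,4)=B, (1,3)=B.
Same type (B): 2 of 2.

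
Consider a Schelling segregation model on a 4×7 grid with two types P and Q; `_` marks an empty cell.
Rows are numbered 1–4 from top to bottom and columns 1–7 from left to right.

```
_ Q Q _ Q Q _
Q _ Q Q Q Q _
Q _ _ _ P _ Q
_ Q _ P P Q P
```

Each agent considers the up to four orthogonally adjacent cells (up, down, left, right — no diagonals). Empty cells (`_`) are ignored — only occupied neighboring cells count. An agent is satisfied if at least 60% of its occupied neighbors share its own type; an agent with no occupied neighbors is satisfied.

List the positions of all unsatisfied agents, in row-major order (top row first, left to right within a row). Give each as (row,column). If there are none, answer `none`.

(3,5), (3,7), (4,6), (4,7)

Row 1: (1,2)Q 1/1 ✓ · (1,3)Q 2/2 ✓ · (1,5)Q 2/2 ✓ · (1,6)Q 2/2 ✓
Row 2: (2,1)Q 1/1 ✓ · (2,3)Q 2/2 ✓ · (2,4)Q 2/2 ✓ · (2,5)Q 3/4 ✓ · (2,6)Q 2/2 ✓
Row 3: (3,1)Q 1/1 ✓ · (3,5)P 1/2 ✗ · (3,7)Q 0/1 ✗
Row 4: (4,2)Q 0/0 ✓ · (4,4)P 1/1 ✓ · (4,5)P 2/3 ✓ · (4,6)Q 0/2 ✗ · (4,7)P 0/2 ✗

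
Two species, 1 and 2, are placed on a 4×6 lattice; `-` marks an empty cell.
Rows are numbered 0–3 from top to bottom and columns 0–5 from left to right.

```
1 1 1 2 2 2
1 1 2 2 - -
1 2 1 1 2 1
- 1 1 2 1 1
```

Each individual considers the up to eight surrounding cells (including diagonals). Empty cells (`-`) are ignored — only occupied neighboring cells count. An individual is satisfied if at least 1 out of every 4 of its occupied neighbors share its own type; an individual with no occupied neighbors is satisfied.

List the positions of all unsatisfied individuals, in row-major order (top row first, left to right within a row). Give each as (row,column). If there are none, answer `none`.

Row 0: (0,0)1 3/3 ok · (0,1)1 4/5 ok · (0,2)1 2/5 ok · (0,3)2 3/4 ok · (0,4)2 3/3 ok · (0,5)2 1/1 ok
Row 1: (1,0)1 4/5 ok · (1,1)1 6/8 ok · (1,2)2 3/8 ok · (1,3)2 4/7 ok
Row 2: (2,0)1 3/4 ok · (2,1)2 1/7 unhappy · (2,2)1 4/8 ok · (2,3)1 3/7 ok · (2,4)2 2/6 ok · (2,5)1 2/3 ok
Row 3: (3,1)1 3/4 ok · (3,2)1 3/5 ok · (3,3)2 1/5 unhappy · (3,4)1 3/5 ok · (3,5)1 2/3 ok

(2,1), (3,3)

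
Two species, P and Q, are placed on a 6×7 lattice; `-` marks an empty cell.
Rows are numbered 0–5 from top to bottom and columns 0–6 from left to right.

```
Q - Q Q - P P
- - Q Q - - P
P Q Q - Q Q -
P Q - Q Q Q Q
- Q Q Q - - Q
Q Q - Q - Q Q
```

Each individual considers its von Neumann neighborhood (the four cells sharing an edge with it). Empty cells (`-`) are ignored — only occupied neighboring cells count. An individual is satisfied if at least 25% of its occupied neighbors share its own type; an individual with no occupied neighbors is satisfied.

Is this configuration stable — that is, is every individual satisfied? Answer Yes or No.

Row 0: (0,0)Q 0/0 ✓ · (0,2)Q 2/2 ✓ · (0,3)Q 2/2 ✓ · (0,5)P 1/1 ✓ · (0,6)P 2/2 ✓
Row 1: (1,2)Q 3/3 ✓ · (1,3)Q 2/2 ✓ · (1,6)P 1/1 ✓
Row 2: (2,0)P 1/2 ✓ · (2,1)Q 2/3 ✓ · (2,2)Q 2/2 ✓ · (2,4)Q 2/2 ✓ · (2,5)Q 2/2 ✓
Row 3: (3,0)P 1/2 ✓ · (3,1)Q 2/3 ✓ · (3,3)Q 2/2 ✓ · (3,4)Q 3/3 ✓ · (3,5)Q 3/3 ✓ · (3,6)Q 2/2 ✓
Row 4: (4,1)Q 3/3 ✓ · (4,2)Q 2/2 ✓ · (4,3)Q 3/3 ✓ · (4,6)Q 2/2 ✓
Row 5: (5,0)Q 1/1 ✓ · (5,1)Q 2/2 ✓ · (5,3)Q 1/1 ✓ · (5,5)Q 1/1 ✓ · (5,6)Q 2/2 ✓
All meet the threshold, so the configuration is stable.

Yes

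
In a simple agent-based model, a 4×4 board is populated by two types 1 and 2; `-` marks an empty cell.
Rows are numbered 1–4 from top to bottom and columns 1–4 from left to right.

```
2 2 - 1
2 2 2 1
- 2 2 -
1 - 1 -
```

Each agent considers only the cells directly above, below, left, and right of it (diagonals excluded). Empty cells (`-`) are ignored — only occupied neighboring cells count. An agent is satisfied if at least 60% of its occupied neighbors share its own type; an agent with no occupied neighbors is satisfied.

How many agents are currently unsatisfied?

2

(1,1)2 2/2 ok
(1,2)2 2/2 ok
(1,4)1 1/1 ok
(2,1)2 2/2 ok
(2,2)2 4/4 ok
(2,3)2 2/3 ok
(2,4)1 1/2 unhappy
(3,2)2 2/2 ok
(3,3)2 2/3 ok
(4,1)1 0/0 ok
(4,3)1 0/1 unhappy
Unsatisfied: (2,4), (4,3) — 2 in total.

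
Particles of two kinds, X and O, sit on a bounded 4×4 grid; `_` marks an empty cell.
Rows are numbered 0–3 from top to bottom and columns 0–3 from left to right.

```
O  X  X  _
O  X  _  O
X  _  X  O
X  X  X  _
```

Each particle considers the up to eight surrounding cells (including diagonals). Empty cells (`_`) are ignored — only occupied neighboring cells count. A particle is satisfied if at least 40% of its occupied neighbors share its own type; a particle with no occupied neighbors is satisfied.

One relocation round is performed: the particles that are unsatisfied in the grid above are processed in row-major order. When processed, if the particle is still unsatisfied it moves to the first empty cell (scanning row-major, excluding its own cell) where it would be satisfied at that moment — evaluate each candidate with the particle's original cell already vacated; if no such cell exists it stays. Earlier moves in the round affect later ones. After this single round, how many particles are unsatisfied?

0

Initially unsatisfied (in order): (0,0), (1,0), (1,3), (2,3).
  (0,0) → (0,3).
  (1,0) → (1,2).
  (1,3): now satisfied by earlier moves; stays.
  (2,3): now satisfied by earlier moves; stays.
Resulting grid:
_ X X O
_ X O O
X _ X O
X X X _
All satisfied now.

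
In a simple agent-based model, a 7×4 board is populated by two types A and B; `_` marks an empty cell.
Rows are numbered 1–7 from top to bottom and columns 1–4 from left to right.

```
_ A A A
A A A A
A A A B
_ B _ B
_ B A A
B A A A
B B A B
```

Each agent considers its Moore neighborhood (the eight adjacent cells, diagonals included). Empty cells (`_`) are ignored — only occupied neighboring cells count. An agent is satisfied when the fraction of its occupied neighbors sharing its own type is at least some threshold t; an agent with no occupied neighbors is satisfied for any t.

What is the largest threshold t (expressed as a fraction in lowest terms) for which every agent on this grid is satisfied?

0/1

(1,2)A 4/4
(1,3)A 5/5
(1,4)A 3/3
(2,1)A 4/4
(2,2)A 7/7
(2,3)A 7/8
(2,4)A 4/5
(3,1)A 3/4
(3,2)A 5/6
(3,3)A 4/7
(3,4)B 1/4
(4,2)B 1/5
(4,4)B 1/4
(5,2)B 2/5
(5,3)A 4/7
(5,4)A 3/4
(6,1)B 3/4
(6,2)A 3/7
(6,3)A 5/8
(6,4)A 4/5
(7,1)B 2/3
(7,2)B 2/5
(7,3)A 3/5
(7,4)B 0/3
The smallest same-type fraction is 0/3 at (7,4), which reduces to 0/1. Any threshold above that leaves this agent unsatisfied.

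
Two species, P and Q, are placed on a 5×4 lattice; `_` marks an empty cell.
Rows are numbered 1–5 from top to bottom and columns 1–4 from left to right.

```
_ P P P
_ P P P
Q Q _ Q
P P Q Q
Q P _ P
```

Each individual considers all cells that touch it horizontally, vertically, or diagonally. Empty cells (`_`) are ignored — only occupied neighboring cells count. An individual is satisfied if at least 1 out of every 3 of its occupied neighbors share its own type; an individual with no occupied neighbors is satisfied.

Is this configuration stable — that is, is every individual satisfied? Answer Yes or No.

No

Row 1: (1,2)P 3/3 ✓ · (1,3)P 5/5 ✓ · (1,4)P 3/3 ✓
Row 2: (2,2)P 3/5 ✓ · (2,3)P 5/7 ✓ · (2,4)P 3/4 ✓
Row 3: (3,1)Q 1/4 ✗ · (3,2)Q 2/6 ✓ · (3,4)Q 2/4 ✓
Row 4: (4,1)P 2/5 ✓ · (4,2)P 2/6 ✓ · (4,3)Q 3/6 ✓ · (4,4)Q 2/3 ✓
Row 5: (5,1)Q 0/3 ✗ · (5,2)P 2/4 ✓ · (5,4)P 0/2 ✗
For instance (3,1) has only 1/4 same-type neighbors, below 1/3.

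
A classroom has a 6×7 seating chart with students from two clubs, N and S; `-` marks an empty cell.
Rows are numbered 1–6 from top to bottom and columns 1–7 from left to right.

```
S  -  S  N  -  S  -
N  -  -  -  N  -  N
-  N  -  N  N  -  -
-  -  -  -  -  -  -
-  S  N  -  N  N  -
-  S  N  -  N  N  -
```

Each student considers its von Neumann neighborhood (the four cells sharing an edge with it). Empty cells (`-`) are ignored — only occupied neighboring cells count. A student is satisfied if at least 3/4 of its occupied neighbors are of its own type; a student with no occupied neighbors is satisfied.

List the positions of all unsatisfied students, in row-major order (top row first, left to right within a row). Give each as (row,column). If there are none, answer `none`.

Row 1: (1,1)S 0/1 ✗ · (1,3)S 0/1 ✗ · (1,4)N 0/1 ✗ · (1,6)S 0/0 ✓
Row 2: (2,1)N 0/1 ✗ · (2,5)N 1/1 ✓ · (2,7)N 0/0 ✓
Row 3: (3,2)N 0/0 ✓ · (3,4)N 1/1 ✓ · (3,5)N 2/2 ✓
Row 5: (5,2)S 1/2 ✗ · (5,3)N 1/2 ✗ · (5,5)N 2/2 ✓ · (5,6)N 2/2 ✓
Row 6: (6,2)S 1/2 ✗ · (6,3)N 1/2 ✗ · (6,5)N 2/2 ✓ · (6,6)N 2/2 ✓

(1,1), (1,3), (1,4), (2,1), (5,2), (5,3), (6,2), (6,3)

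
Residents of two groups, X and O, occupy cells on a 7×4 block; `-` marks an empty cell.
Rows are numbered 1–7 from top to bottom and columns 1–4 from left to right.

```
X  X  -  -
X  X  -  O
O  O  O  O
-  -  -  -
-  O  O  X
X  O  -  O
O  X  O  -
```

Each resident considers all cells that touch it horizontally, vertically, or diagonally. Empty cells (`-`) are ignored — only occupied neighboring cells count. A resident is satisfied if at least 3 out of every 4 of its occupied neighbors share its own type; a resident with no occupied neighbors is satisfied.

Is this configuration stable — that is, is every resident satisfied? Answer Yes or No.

No

(1,1)X 3/3 ok
(1,2)X 3/3 ok
(2,1)X 3/5 unhappy
(2,2)X 3/6 unhappy
(2,4)O 2/2 ok
(3,1)O 1/3 unhappy
(3,2)O 2/4 unhappy
(3,3)O 3/4 ok
(3,4)O 2/2 ok
(5,2)O 2/3 unhappy
(5,3)O 3/4 ok
(5,4)X 0/2 unhappy
(6,1)X 1/4 unhappy
(6,2)O 4/6 unhappy
(6,4)O 2/3 unhappy
(7,1)O 1/3 unhappy
(7,2)X 1/4 unhappy
(7,3)O 2/3 unhappy
For instance (2,1) has only 3/5 same-type neighbors, below 3/4.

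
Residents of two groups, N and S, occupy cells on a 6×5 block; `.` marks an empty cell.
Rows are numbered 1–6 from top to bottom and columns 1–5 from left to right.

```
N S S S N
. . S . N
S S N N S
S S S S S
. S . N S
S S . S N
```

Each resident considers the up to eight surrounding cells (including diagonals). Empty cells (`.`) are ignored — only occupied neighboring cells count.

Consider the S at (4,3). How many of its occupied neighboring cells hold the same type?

4

Occupied neighbors of (4,3): (3,2)=S, (3,3)=N, (3,4)=N, (4,2)=S, (4,4)=S, (5,2)=S, (5,4)=N.
Same type (S): 4 of 7.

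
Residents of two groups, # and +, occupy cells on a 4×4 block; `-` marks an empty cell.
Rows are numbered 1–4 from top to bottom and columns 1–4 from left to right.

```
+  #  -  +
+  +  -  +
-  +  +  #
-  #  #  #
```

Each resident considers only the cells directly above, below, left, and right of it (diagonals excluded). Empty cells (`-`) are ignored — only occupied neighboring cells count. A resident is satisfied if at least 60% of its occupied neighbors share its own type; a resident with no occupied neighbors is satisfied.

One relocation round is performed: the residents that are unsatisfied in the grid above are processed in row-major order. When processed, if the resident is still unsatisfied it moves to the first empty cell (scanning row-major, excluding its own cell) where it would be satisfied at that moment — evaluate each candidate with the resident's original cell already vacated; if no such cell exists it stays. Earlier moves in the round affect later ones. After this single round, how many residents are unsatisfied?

Initially unsatisfied (in order): (1,1), (1,2), (2,4), (3,3), (3,4), (4,2).
  (1,1) → (2,3).
  (1,2) → (4,1).
  (2,4): now satisfied by earlier moves; stays.
  (3,3) → (1,1).
  (3,4): no empty cell satisfies it; stays.
  (4,2): now satisfied by earlier moves; stays.
Resulting grid:
+ - - +
+ + + +
- + - #
# # # #
Unsatisfied now: (3,2), (3,4).

2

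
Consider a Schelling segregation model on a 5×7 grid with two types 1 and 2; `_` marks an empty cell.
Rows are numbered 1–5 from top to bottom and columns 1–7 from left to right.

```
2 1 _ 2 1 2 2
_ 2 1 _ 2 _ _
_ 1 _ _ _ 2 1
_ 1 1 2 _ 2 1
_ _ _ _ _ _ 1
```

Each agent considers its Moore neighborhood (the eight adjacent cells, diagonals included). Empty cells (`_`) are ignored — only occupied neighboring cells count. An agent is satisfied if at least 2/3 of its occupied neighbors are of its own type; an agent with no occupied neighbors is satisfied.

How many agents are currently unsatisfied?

12

Row 1: (1,1)2 1/2 unhappy · (1,2)1 1/3 unhappy · (1,4)2 1/3 unhappy · (1,5)1 0/3 unhappy · (1,6)2 2/3 ok · (1,7)2 1/1 ok
Row 2: (2,2)2 1/4 unhappy · (2,3)1 2/4 unhappy · (2,5)2 3/4 ok
Row 3: (3,2)1 3/4 ok · (3,6)2 2/4 unhappy · (3,7)1 1/3 unhappy
Row 4: (4,2)1 2/2 ok · (4,3)1 2/3 ok · (4,4)2 0/1 unhappy · (4,6)2 1/4 unhappy · (4,7)1 2/4 unhappy
Row 5: (5,7)1 1/2 unhappy
Unsatisfied: (1,1), (1,2), (1,4), (1,5), (2,2), (2,3), (3,6), (3,7), (4,4), (4,6), (4,7), (5,7) — 12 in total.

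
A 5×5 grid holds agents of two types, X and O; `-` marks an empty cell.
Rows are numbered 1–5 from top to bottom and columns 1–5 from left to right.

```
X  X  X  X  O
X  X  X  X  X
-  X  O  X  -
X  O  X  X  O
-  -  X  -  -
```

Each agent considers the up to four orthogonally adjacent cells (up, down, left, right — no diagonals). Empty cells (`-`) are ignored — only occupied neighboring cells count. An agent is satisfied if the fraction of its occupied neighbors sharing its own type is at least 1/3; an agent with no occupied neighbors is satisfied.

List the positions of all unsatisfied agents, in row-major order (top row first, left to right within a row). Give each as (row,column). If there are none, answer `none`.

Row 1: (1,1)X 2/2 satisfied · (1,2)X 3/3 satisfied · (1,3)X 3/3 satisfied · (1,4)X 2/3 satisfied · (1,5)O 0/2 not
Row 2: (2,1)X 2/2 satisfied · (2,2)X 4/4 satisfied · (2,3)X 3/4 satisfied · (2,4)X 4/4 satisfied · (2,5)X 1/2 satisfied
Row 3: (3,2)X 1/3 satisfied · (3,3)O 0/4 not · (3,4)X 2/3 satisfied
Row 4: (4,1)X 0/1 not · (4,2)O 0/3 not · (4,3)X 2/4 satisfied · (4,4)X 2/3 satisfied · (4,5)O 0/1 not
Row 5: (5,3)X 1/1 satisfied

(1,5), (3,3), (4,1), (4,2), (4,5)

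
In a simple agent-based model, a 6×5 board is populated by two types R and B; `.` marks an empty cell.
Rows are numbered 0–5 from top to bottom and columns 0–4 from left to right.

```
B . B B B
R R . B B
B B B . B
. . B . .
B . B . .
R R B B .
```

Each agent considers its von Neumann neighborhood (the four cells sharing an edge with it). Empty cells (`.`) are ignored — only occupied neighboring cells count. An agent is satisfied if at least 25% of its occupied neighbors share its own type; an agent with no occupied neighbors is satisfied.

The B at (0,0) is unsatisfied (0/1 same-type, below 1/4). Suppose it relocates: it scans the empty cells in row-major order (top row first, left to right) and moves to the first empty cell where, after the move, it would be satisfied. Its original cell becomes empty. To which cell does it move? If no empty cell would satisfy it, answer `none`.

Vacating (0,0). Empty cells in order:
  (0,1): 1/2 same-type → satisfied — stop here.

(0,1)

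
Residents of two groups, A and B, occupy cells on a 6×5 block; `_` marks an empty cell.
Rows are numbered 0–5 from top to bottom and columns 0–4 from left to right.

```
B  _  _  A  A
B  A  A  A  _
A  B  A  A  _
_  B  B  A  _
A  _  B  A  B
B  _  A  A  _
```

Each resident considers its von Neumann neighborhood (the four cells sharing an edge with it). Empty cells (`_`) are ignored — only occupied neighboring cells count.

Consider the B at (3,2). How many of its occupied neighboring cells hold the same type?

2

Occupied neighbors of (3,2): (2,2)=A, (4,2)=B, (3,1)=B, (3,3)=A.
Same type (B): 2 of 4.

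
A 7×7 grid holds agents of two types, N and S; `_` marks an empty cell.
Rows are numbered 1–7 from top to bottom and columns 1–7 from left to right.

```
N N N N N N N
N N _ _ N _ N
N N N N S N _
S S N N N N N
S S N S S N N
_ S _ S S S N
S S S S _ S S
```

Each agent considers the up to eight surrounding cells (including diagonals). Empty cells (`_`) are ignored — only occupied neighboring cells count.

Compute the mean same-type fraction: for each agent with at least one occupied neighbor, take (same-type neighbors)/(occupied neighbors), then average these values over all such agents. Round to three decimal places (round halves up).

0.772

Row 1: (1,1)N 3/3 · (1,2)N 4/4 · (1,3)N 3/3 · (1,4)N 3/3 · (1,5)N 3/3 · (1,6)N 4/4 · (1,7)N 2/2
Row 2: (2,1)N 5/5 · (2,2)N 7/7 · (2,5)N 5/6 · (2,7)N 3/3
Row 3: (3,1)N 3/5 · (3,2)N 5/7 · (3,3)N 5/6 · (3,4)N 5/6 · (3,5)S 0/6 · (3,6)N 5/6
Row 4: (4,1)S 3/5 · (4,2)S 3/8 · (4,3)N 5/8 · (4,4)N 5/8 · (4,5)N 5/8 · (4,6)N 5/7 · (4,7)N 4/4
Row 5: (5,1)S 4/4 · (5,2)S 4/6 · (5,3)N 2/7 · (5,4)S 3/7 · (5,5)S 4/8 · (5,6)N 5/8 · (5,7)N 4/5
Row 6: (6,2)S 5/6 · (6,4)S 5/6 · (6,5)S 6/7 · (6,6)S 4/7 · (6,7)N 2/5
Row 7: (7,1)S 2/2 · (7,2)S 3/3 · (7,3)S 4/4 · (7,4)S 3/3 · (7,6)S 3/4 · (7,7)S 2/3
Sum over 42 agents: 3/3 + 4/4 + 3/3 + 3/3 + 3/3 + 4/4 + 2/2 + 5/5 + 7/7 + 5/6 + 3/3 + 3/5 + 5/7 + 5/6 + 5/6 + 0/6 + 5/6 + 3/5 + 3/8 + 5/8 + 5/8 + 5/8 + 5/7 + 4/4 + 4/4 + 4/6 + 2/7 + 3/7 + 4/8 + 5/8 + 4/5 + 5/6 + 5/6 + 6/7 + 4/7 + 2/5 + 2/2 + 3/3 + 4/4 + 3/3 + 3/4 + 2/3 = 27241/840; mean = 27241/840 ÷ 42 = 27241/35280 = 0.772137… → 0.772.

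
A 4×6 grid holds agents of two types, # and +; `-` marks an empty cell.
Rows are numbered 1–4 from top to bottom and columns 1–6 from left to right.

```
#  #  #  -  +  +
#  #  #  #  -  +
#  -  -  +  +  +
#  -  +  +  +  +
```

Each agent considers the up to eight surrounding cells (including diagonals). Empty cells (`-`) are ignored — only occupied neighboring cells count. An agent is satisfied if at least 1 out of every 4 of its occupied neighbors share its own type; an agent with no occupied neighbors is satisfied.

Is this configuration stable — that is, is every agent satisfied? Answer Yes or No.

Row 1: (1,1)# 3/3 ok · (1,2)# 5/5 ok · (1,3)# 4/4 ok · (1,5)+ 2/3 ok · (1,6)+ 2/2 ok
Row 2: (2,1)# 4/4 ok · (2,2)# 6/6 ok · (2,3)# 4/5 ok · (2,4)# 2/5 ok · (2,6)+ 4/4 ok
Row 3: (3,1)# 3/3 ok · (3,4)+ 4/6 ok · (3,5)+ 6/7 ok · (3,6)+ 4/4 ok
Row 4: (4,1)# 1/1 ok · (4,3)+ 2/2 ok · (4,4)+ 4/4 ok · (4,5)+ 5/5 ok · (4,6)+ 3/3 ok
All meet the threshold, so the configuration is stable.

Yes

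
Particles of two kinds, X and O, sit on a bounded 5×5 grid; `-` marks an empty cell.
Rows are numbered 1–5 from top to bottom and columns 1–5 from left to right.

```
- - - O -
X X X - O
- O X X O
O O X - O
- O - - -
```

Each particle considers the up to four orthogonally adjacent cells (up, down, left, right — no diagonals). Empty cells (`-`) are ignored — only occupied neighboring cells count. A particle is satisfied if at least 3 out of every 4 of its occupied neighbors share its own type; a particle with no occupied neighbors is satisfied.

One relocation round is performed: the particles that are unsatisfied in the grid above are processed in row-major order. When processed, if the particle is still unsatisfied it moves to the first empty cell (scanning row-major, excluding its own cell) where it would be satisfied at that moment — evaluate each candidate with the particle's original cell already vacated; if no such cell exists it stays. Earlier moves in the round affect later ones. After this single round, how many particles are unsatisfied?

Initially unsatisfied (in order): (2,2), (3,2), (3,4), (3,5), (4,3).
  (2,2) → (1,1).
  (3,2) → (1,5).
  (3,4) → (1,2).
  (3,5): now satisfied by earlier moves; stays.
  (4,3) → (2,2).
Resulting grid:
X X - O O
X X X - O
- - X - O
O O - - O
- O - - -
All satisfied now.

0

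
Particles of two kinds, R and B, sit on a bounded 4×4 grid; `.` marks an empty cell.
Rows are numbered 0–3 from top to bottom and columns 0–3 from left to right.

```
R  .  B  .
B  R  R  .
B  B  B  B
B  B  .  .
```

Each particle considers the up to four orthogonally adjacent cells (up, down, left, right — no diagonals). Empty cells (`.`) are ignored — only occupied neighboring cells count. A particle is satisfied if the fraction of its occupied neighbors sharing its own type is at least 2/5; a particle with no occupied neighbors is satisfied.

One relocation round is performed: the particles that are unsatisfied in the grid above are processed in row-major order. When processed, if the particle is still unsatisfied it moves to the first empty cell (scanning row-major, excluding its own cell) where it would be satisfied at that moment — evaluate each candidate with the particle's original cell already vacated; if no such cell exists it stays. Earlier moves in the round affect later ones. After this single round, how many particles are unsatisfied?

0

Initially unsatisfied (in order): (0,0), (0,2), (1,0), (1,1), (1,2).
  (0,0) → (0,1).
  (0,2) → (0,0).
  (1,0): now satisfied by earlier moves; stays.
  (1,1): now satisfied by earlier moves; stays.
  (1,2): now satisfied by earlier moves; stays.
Resulting grid:
B R . .
B R R .
B B B B
B B . .
All satisfied now.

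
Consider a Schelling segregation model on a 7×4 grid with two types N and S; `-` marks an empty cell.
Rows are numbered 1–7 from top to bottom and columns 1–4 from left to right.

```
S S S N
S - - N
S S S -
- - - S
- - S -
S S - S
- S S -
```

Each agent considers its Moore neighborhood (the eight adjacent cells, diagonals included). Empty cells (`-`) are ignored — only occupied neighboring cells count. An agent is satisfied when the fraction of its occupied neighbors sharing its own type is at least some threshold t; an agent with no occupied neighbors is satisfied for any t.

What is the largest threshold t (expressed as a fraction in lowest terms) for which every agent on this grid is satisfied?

1/3

(1,1)S 2/2
(1,2)S 3/3
(1,3)S 1/3
(1,4)N 1/2
(2,1)S 4/4
(2,4)N 1/3
(3,1)S 2/2
(3,2)S 3/3
(3,3)S 2/3
(4,4)S 2/2
(5,3)S 3/3
(6,1)S 2/2
(6,2)S 4/4
(6,4)S 2/2
(7,2)S 3/3
(7,3)S 3/3
The smallest same-type fraction is 1/3 at (1,3), which reduces to 1/3. Any threshold above that leaves this agent unsatisfied.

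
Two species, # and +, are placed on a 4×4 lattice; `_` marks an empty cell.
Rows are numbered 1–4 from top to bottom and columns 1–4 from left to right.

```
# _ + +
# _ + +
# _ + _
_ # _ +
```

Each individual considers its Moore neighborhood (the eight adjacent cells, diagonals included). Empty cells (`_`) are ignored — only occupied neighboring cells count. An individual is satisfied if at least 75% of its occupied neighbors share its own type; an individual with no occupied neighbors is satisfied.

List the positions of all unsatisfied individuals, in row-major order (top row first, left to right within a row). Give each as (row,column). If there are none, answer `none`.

Row 1: (1,1)# 1/1 satisfied · (1,3)+ 3/3 satisfied · (1,4)+ 3/3 satisfied
Row 2: (2,1)# 2/2 satisfied · (2,3)+ 4/4 satisfied · (2,4)+ 4/4 satisfied
Row 3: (3,1)# 2/2 satisfied · (3,3)+ 3/4 satisfied
Row 4: (4,2)# 1/2 not · (4,4)+ 1/1 satisfied

(4,2)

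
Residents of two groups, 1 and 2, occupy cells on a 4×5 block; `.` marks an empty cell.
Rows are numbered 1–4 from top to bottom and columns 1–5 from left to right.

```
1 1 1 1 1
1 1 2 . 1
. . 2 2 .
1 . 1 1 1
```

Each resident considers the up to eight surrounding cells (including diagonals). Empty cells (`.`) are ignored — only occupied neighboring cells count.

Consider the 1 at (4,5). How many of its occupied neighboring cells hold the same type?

Occupied neighbors of (4,5): (3,4)=2, (4,4)=1.
Same type (1): 1 of 2.

1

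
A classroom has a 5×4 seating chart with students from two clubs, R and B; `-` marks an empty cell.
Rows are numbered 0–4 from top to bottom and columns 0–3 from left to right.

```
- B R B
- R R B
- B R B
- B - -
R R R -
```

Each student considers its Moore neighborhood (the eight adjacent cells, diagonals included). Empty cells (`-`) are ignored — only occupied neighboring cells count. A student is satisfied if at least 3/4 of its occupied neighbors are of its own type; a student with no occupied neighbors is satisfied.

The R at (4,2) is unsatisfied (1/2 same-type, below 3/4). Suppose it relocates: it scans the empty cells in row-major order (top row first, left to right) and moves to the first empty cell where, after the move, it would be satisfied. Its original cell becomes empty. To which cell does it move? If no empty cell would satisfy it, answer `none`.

Vacating (4,2). Empty cells in order:
  (0,0): 1/2 same-type → still unsatisfied.
  (1,0): 1/3 same-type → still unsatisfied.
  (2,0): 1/3 same-type → still unsatisfied.
  (3,0): 2/4 same-type → still unsatisfied.
  (3,2): 2/5 same-type → still unsatisfied.
  (3,3): 1/2 same-type → still unsatisfied.
  (4,3): 0/0 same-type → satisfied — stop here.

(4,3)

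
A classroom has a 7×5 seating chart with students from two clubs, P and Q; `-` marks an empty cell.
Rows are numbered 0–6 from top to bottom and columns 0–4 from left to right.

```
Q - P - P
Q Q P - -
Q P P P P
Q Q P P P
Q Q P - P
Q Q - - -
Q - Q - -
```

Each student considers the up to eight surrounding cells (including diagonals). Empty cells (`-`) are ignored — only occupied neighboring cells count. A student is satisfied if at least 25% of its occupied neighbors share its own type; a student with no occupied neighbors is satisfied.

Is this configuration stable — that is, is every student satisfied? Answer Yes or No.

(0,0)Q 2/2 satisfied
(0,2)P 1/2 satisfied
(0,4)P 0/0 satisfied
(1,0)Q 3/4 satisfied
(1,1)Q 3/7 satisfied
(1,2)P 4/5 satisfied
(2,0)Q 4/5 satisfied
(2,1)P 3/8 satisfied
(2,2)P 5/7 satisfied
(2,3)P 6/6 satisfied
(2,4)P 3/3 satisfied
(3,0)Q 4/5 satisfied
(3,1)Q 4/8 satisfied
(3,2)P 5/7 satisfied
(3,3)P 7/7 satisfied
(3,4)P 4/4 satisfied
(4,0)Q 5/5 satisfied
(4,1)Q 5/7 satisfied
(4,2)P 2/5 satisfied
(4,4)P 2/2 satisfied
(5,0)Q 4/4 satisfied
(5,1)Q 5/6 satisfied
(6,0)Q 2/2 satisfied
(6,2)Q 1/1 satisfied
All meet the threshold, so the configuration is stable.

Yes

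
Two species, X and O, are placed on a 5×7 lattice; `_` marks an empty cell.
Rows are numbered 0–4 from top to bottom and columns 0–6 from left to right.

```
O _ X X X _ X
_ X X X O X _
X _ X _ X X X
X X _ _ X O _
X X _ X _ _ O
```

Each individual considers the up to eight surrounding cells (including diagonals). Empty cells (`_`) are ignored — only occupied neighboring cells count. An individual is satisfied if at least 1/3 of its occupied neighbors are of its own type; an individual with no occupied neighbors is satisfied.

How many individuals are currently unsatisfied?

Row 0: (0,0)O 0/1 ✗ · (0,2)X 4/4 ✓ · (0,3)X 4/5 ✓ · (0,4)X 3/4 ✓ · (0,6)X 1/1 ✓
Row 1: (1,1)X 4/5 ✓ · (1,2)X 5/5 ✓ · (1,3)X 6/7 ✓ · (1,4)O 0/6 ✗ · (1,5)X 5/6 ✓
Row 2: (2,0)X 3/3 ✓ · (2,2)X 4/4 ✓ · (2,4)X 4/6 ✓ · (2,5)X 4/6 ✓ · (2,6)X 2/3 ✓
Row 3: (3,0)X 4/4 ✓ · (3,1)X 5/5 ✓ · (3,4)X 3/4 ✓ · (3,5)O 1/5 ✗
Row 4: (4,0)X 3/3 ✓ · (4,1)X 3/3 ✓ · (4,3)X 1/1 ✓ · (4,6)O 1/1 ✓
Unsatisfied: (0,0), (1,4), (3,5) — 3 in total.

3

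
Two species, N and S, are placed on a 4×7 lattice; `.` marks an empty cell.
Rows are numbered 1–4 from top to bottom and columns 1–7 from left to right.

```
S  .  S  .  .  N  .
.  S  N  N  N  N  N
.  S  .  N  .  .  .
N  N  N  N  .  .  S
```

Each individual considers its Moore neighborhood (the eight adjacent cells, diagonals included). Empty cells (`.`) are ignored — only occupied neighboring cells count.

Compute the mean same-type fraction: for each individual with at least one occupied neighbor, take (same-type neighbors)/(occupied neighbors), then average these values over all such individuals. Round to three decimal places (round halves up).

(1,1)S 1/1
(1,3)S 1/3
(1,6)N 3/3
(2,2)S 3/4
(2,3)N 2/5
(2,4)N 3/4
(2,5)N 4/4
(2,6)N 3/3
(2,7)N 2/2
(3,2)S 1/5
(3,4)N 5/5
(4,1)N 1/2
(4,2)N 2/3
(4,3)N 3/4
(4,4)N 2/2
(4,7)S — no occupied neighbors
Sum over 15 individuals: 1/1 + 1/3 + 3/3 + 3/4 + 2/5 + 3/4 + 4/4 + 3/3 + 2/2 + 1/5 + 5/5 + 1/2 + 2/3 + 3/4 + 2/2 = 227/20; mean = 227/20 ÷ 15 = 227/300 = 0.756666… → 0.757.

0.757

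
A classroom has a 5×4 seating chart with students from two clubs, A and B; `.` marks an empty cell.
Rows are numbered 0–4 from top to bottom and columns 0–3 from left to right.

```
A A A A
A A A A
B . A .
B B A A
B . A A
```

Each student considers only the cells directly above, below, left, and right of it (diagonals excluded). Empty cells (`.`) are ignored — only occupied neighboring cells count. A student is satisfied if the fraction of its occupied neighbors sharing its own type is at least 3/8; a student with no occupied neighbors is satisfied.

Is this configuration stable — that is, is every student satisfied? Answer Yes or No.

Row 0: (0,0)A 2/2 satisfied · (0,1)A 3/3 satisfied · (0,2)A 3/3 satisfied · (0,3)A 2/2 satisfied
Row 1: (1,0)A 2/3 satisfied · (1,1)A 3/3 satisfied · (1,2)A 4/4 satisfied · (1,3)A 2/2 satisfied
Row 2: (2,0)B 1/2 satisfied · (2,2)A 2/2 satisfied
Row 3: (3,0)B 3/3 satisfied · (3,1)B 1/2 satisfied · (3,2)A 3/4 satisfied · (3,3)A 2/2 satisfied
Row 4: (4,0)B 1/1 satisfied · (4,2)A 2/2 satisfied · (4,3)A 2/2 satisfied
All meet the threshold, so the configuration is stable.

Yes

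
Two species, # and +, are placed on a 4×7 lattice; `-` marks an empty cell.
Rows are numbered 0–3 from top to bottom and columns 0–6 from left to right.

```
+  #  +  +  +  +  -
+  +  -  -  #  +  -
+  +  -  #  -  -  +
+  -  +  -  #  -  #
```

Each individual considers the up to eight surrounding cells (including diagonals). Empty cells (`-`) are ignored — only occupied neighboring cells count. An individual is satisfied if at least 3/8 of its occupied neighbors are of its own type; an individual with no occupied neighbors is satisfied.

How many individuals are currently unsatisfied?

3

Row 0: (0,0)+ 2/3 ✓ · (0,1)# 0/4 ✗ · (0,2)+ 2/3 ✓ · (0,3)+ 2/3 ✓ · (0,4)+ 3/4 ✓ · (0,5)+ 2/3 ✓
Row 1: (1,0)+ 4/5 ✓ · (1,1)+ 5/6 ✓ · (1,4)# 1/5 ✗ · (1,5)+ 3/4 ✓
Row 2: (2,0)+ 4/4 ✓ · (2,1)+ 5/5 ✓ · (2,3)# 2/3 ✓ · (2,6)+ 1/2 ✓
Row 3: (3,0)+ 2/2 ✓ · (3,2)+ 1/2 ✓ · (3,4)# 1/1 ✓ · (3,6)# 0/1 ✗
Unsatisfied: (0,1), (1,4), (3,6) — 3 in total.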